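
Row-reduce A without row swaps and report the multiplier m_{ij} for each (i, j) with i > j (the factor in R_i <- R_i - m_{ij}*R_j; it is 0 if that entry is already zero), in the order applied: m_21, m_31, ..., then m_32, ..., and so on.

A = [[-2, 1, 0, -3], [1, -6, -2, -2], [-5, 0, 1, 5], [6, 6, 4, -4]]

Forward elimination:
R2 <- R2 - (-1/2)*R1:  [     0  -11/2     -2   -7/2 ]
R3 <- R3 - (5/2)*R1:  [    0  -5/2     1  25/2 ]
R4 <- R4 - (-3)*R1:  [   0    9    4  -13 ]
R3 <- R3 - (5/11)*R2:  [      0       0   21/11  155/11 ]
R4 <- R4 - (-18/11)*R2:  [       0        0     8/11  -206/11 ]
R4 <- R4 - (8/21)*R3:  [       0        0        0  -506/21 ]
Multipliers (in order of application): m_{21} = -1/2, m_{31} = 5/2, m_{41} = -3, m_{32} = 5/11, m_{42} = -18/11, m_{43} = 8/21

multipliers: -1/2, 5/2, -3, 5/11, -18/11, 8/21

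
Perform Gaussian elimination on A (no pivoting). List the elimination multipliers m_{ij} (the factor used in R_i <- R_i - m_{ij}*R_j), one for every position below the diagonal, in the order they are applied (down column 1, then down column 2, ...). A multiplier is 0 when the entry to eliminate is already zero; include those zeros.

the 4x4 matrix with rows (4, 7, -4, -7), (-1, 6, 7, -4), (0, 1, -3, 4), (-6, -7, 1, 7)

Forward elimination:
R2 <- R2 - (-1/4)*R1:  [     0   31/4      6  -23/4 ]
R3: entry in column 1 is already 0 -> m_{31} = 0 (no row operation needed)
R4 <- R4 - (-3/2)*R1:  [    0   7/2    -5  -7/2 ]
R3 <- R3 - (4/31)*R2:  [       0        0  -117/31   147/31 ]
R4 <- R4 - (14/31)*R2:  [       0        0  -239/31   -28/31 ]
R4 <- R4 - (239/117)*R3:  [       0        0        0  -413/39 ]
Multipliers (in order of application): m_{21} = -1/4, m_{31} = 0, m_{41} = -3/2, m_{32} = 4/31, m_{42} = 14/31, m_{43} = 239/117

multipliers: -1/4, 0, -3/2, 4/31, 14/31, 239/117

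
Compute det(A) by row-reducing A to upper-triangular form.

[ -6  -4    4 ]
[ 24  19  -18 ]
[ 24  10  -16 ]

det(A) = 72

Forward elimination:
R2 <- R2 - (-4)*R1:  [  0   3  -2 ]
R3 <- R3 - (-4)*R1:  [  0  -6   0 ]
R3 <- R3 - (-2)*R2:  [  0   0  -4 ]
Upper-triangular form:
[ -6  -4   4 ]
[  0   3  -2 ]
[  0   0  -4 ]
det(A) = (-1)^0 * (-6) * (3) * (-4) = 72  (0 row swaps -> sign +1)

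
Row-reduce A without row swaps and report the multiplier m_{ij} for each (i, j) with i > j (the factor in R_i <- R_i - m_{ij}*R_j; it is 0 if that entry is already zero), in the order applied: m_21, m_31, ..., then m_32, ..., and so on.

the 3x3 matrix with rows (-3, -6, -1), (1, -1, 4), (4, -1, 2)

Forward elimination:
R2 <- R2 - (-1/3)*R1:  [    0    -3  11/3 ]
R3 <- R3 - (-4/3)*R1:  [   0   -9  2/3 ]
R3 <- R3 - (3)*R2:  [     0      0  -31/3 ]
Multipliers (in order of application): m_{21} = -1/3, m_{31} = -4/3, m_{32} = 3

multipliers: -1/3, -4/3, 3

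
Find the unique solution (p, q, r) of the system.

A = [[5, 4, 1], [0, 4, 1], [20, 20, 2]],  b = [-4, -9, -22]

Forward elimination on [A|b]:
R3 <- R3 - (4)*R1:  [  0   4  -2  -6 ]
R3 <- R3 - (1)*R2:  [  0   0  -3   3 ]
Row echelon form:
[ 5  4   1  |  -4 ]
[ 0  4   1  |  -9 ]
[ 0  0  -3  |   3 ]
Back-substitution:
r = (3) / -3 = -1
q = (-9 - (1)*(-1)) / 4 = -2
p = (-4 - (4)*(-2) - (1)*(-1)) / 5 = 1

(1, -2, -1)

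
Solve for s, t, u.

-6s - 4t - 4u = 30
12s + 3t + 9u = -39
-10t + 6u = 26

(1, -5, -4)

Forward elimination on [A|b]:
R2 <- R2 - (-2)*R1:  [  0  -5   1  21 ]
R3 <- R3 - (2)*R2:  [   0    0    4  -16 ]
Row echelon form:
[ -6  -4  -4  |   30 ]
[  0  -5   1  |   21 ]
[  0   0   4  |  -16 ]
Back-substitution:
u = (-16) / 4 = -4
t = (21 - (1)*(-4)) / -5 = -5
s = (30 - (-4)*(-5) - (-4)*(-4)) / -6 = 1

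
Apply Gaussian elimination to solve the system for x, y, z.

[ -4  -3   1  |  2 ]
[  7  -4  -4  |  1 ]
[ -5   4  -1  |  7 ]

(-1, 0, -2)

Forward elimination on [A|b]:
R2 <- R2 - (-7/4)*R1:  [     0  -37/4   -9/4    9/2 ]
R3 <- R3 - (5/4)*R1:  [    0  31/4  -9/4   9/2 ]
R3 <- R3 - (-31/37)*R2:  [       0        0  -153/37   306/37 ]
Row echelon form:
[ -4     -3        1  |       2 ]
[  0  -37/4     -9/4  |     9/2 ]
[  0      0  -153/37  |  306/37 ]
Back-substitution:
z = (306/37) / (-153/37) = -2
y = (9/2 - (-9/4)*(-2)) / (-37/4) = 0
x = (2 - (-3)*(0) - (1)*(-2)) / -4 = -1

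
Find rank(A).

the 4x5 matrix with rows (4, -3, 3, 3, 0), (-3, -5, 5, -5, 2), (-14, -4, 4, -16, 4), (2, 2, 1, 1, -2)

rank(A) = 3

Row reduction:
R2 <- R2 - (-3/4)*R1:  [     0  -29/4   29/4  -11/4      2 ]
R3 <- R3 - (-7/2)*R1:  [     0  -29/2   29/2  -11/2      4 ]
R4 <- R4 - (1/2)*R1:  [    0   7/2  -1/2  -1/2    -2 ]
R3 <- R3 - (2)*R2:  [ 0  0  0  0  0 ]
R4 <- R4 - (-14/29)*R2:  [      0       0       3  -53/29  -30/29 ]
R3 <-> R4   (pivot in column 3 was zero)
[ 4     -3     3       3       0 ]
[ 0  -29/4  29/4   -11/4       2 ]
[ 0      0     3  -53/29  -30/29 ]
[ 0      0     0       0       0 ]
Row echelon form:
[ 4     -3     3       3       0 ]
[ 0  -29/4  29/4   -11/4       2 ]
[ 0      0     3  -53/29  -30/29 ]
[ 0      0     0       0       0 ]
Nonzero rows / pivot columns: 3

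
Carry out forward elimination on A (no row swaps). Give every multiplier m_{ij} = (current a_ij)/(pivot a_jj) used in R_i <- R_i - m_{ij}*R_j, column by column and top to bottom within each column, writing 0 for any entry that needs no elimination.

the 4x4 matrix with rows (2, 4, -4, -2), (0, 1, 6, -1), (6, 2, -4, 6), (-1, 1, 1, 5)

Forward elimination:
R2: entry in column 1 is already 0 -> m_{21} = 0 (no row operation needed)
R3 <- R3 - (3)*R1:  [   0  -10    8   12 ]
R4 <- R4 - (-1/2)*R1:  [  0   3  -1   4 ]
R3 <- R3 - (-10)*R2:  [  0   0  68   2 ]
R4 <- R4 - (3)*R2:  [   0    0  -19    7 ]
R4 <- R4 - (-19/68)*R3:  [      0       0       0  257/34 ]
Multipliers (in order of application): m_{21} = 0, m_{31} = 3, m_{41} = -1/2, m_{32} = -10, m_{42} = 3, m_{43} = -19/68

multipliers: 0, 3, -1/2, -10, 3, -19/68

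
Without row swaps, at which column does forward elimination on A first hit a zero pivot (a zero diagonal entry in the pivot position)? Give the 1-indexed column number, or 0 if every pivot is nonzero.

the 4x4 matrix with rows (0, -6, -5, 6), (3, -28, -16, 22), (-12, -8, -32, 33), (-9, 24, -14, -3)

first zero-pivot column = 1

Naive forward elimination:
Pivot entry (1,1) is zero but row 2 has 3 in column 1 -> naive elimination stops; a row interchange (e.g. R1 <-> R2) would be required here.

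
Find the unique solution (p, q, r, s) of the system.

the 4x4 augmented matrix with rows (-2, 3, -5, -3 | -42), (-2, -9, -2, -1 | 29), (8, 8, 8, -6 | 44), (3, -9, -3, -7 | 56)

(4, -5, 5, -2)

Forward elimination on [A|b]:
R2 <- R2 - (1)*R1:  [   0  -12    3    2   71 ]
R3 <- R3 - (-4)*R1:  [    0    20   -12   -18  -124 ]
R4 <- R4 - (-3/2)*R1:  [     0   -9/2  -21/2  -23/2     -7 ]
R3 <- R3 - (-5/3)*R2:  [     0      0     -7  -44/3  -17/3 ]
R4 <- R4 - (3/8)*R2:  [      0       0   -93/8   -49/4  -269/8 ]
R4 <- R4 - (93/56)*R3:  [       0        0        0   339/28  -339/14 ]
Row echelon form:
[ -2    3  -5      -3  |      -42 ]
[  0  -12   3       2  |       71 ]
[  0    0  -7   -44/3  |    -17/3 ]
[  0    0   0  339/28  |  -339/14 ]
Back-substitution:
s = (-339/14) / (339/28) = -2
r = (-17/3 - (-44/3)*(-2)) / -7 = 5
q = (71 - (3)*(5) - (2)*(-2)) / -12 = -5
p = (-42 - (3)*(-5) - (-5)*(5) - (-3)*(-2)) / -2 = 4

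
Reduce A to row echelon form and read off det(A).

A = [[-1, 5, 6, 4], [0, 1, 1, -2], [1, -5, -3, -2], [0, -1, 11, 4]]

det(A) = 18

Forward elimination:
R3 <- R3 - (-1)*R1:  [ 0  0  3  2 ]
R4 <- R4 - (-1)*R2:  [  0   0  12   2 ]
R4 <- R4 - (4)*R3:  [  0   0   0  -6 ]
Upper-triangular form:
[ -1  5  6   4 ]
[  0  1  1  -2 ]
[  0  0  3   2 ]
[  0  0  0  -6 ]
det(A) = (-1)^0 * (-1) * (1) * (3) * (-6) = 18  (0 row swaps -> sign +1)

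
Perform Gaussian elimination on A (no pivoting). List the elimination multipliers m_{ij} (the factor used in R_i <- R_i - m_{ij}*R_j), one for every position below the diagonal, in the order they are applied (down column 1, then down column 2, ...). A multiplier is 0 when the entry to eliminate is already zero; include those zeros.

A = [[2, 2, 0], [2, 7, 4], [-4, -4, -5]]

multipliers: 1, -2, 0

Forward elimination:
R2 <- R2 - (1)*R1:  [ 0  5  4 ]
R3 <- R3 - (-2)*R1:  [  0   0  -5 ]
R3: entry in column 2 is already 0 -> m_{32} = 0 (no row operation needed)
Multipliers (in order of application): m_{21} = 1, m_{31} = -2, m_{32} = 0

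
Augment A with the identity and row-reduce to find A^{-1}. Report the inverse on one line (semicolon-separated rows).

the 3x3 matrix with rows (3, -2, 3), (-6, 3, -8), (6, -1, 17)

inverse = [-43/15 -31/15 -7/15; -18/5 -11/5 -2/5; 4/5 3/5 1/5]

Gauss-Jordan on [A | I]:
R1 <- (1/3)*R1:  [    1  -2/3     1  |   1/3     0     0 ]
R2 <- R2 - (-6)*R1:  [  0  -1  -2  |   2   1   0 ]
R3 <- R3 - (6)*R1:  [  0   3  11  |  -2   0   1 ]
R2 <- (1/-1)*R2:  [  0   1   2  |  -2  -1   0 ]
R1 <- R1 - (-2/3)*R2:  [    1     0   7/3  |    -1  -2/3     0 ]
R3 <- R3 - (3)*R2:  [ 0  0  5  |  4  3  1 ]
R3 <- (1/5)*R3:  [   0    0    1  |  4/5  3/5  1/5 ]
R1 <- R1 - (7/3)*R3:  [      1       0       0  |  -43/15  -31/15   -7/15 ]
R2 <- R2 - (2)*R3:  [     0      1      0  |  -18/5  -11/5   -2/5 ]
Right block of [I | A^{-1}] is the inverse:
[ -43/15  -31/15  -7/15 ]
[  -18/5   -11/5   -2/5 ]
[    4/5     3/5    1/5 ]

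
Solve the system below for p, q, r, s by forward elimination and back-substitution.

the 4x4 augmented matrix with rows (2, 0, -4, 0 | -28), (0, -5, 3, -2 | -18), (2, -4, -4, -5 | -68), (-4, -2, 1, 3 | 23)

(-4, 5, 5, 4)

Forward elimination on [A|b]:
R3 <- R3 - (1)*R1:  [   0   -4    0   -5  -40 ]
R4 <- R4 - (-2)*R1:  [   0   -2   -7    3  -33 ]
R3 <- R3 - (4/5)*R2:  [      0       0   -12/5   -17/5  -128/5 ]
R4 <- R4 - (2/5)*R2:  [      0       0   -41/5    19/5  -129/5 ]
R4 <- R4 - (41/12)*R3:  [      0       0       0  185/12   185/3 ]
Row echelon form:
[ 2   0     -4       0  |     -28 ]
[ 0  -5      3      -2  |     -18 ]
[ 0   0  -12/5   -17/5  |  -128/5 ]
[ 0   0      0  185/12  |   185/3 ]
Back-substitution:
s = (185/3) / (185/12) = 4
r = (-128/5 - (-17/5)*(4)) / (-12/5) = 5
q = (-18 - (3)*(5) - (-2)*(4)) / -5 = 5
p = (-28 - (-4)*(5)) / 2 = -4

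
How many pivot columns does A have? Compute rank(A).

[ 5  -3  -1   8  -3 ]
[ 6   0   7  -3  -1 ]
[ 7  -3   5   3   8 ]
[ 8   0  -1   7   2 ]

Row reduction:
R2 <- R2 - (6/5)*R1:  [     0   18/5   41/5  -63/5   13/5 ]
R3 <- R3 - (7/5)*R1:  [     0    6/5   32/5  -41/5   61/5 ]
R4 <- R4 - (8/5)*R1:  [     0   24/5    3/5  -29/5   34/5 ]
R3 <- R3 - (1/3)*R2:  [    0     0  11/3    -4  34/3 ]
R4 <- R4 - (4/3)*R2:  [     0      0  -31/3     11   10/3 ]
R4 <- R4 - (-31/11)*R3:  [      0       0       0   -3/11  388/11 ]
Row echelon form:
[ 5    -3    -1      8      -3 ]
[ 0  18/5  41/5  -63/5    13/5 ]
[ 0     0  11/3     -4    34/3 ]
[ 0     0     0  -3/11  388/11 ]
Nonzero rows / pivot columns: 4

rank(A) = 4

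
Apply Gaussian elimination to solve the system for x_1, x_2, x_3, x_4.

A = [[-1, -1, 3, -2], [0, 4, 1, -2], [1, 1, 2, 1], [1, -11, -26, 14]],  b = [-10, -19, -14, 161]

(1, -4, -5, -1)

Forward elimination on [A|b]:
R3 <- R3 - (-1)*R1:  [   0    0    5   -1  -24 ]
R4 <- R4 - (-1)*R1:  [   0  -12  -23   12  151 ]
R4 <- R4 - (-3)*R2:  [   0    0  -20    6   94 ]
R4 <- R4 - (-4)*R3:  [  0   0   0   2  -2 ]
Row echelon form:
[ -1  -1  3  -2  |  -10 ]
[  0   4  1  -2  |  -19 ]
[  0   0  5  -1  |  -24 ]
[  0   0  0   2  |   -2 ]
Back-substitution:
x_4 = (-2) / 2 = -1
x_3 = (-24 - (-1)*(-1)) / 5 = -5
x_2 = (-19 - (1)*(-5) - (-2)*(-1)) / 4 = -4
x_1 = (-10 - (-1)*(-4) - (3)*(-5) - (-2)*(-1)) / -1 = 1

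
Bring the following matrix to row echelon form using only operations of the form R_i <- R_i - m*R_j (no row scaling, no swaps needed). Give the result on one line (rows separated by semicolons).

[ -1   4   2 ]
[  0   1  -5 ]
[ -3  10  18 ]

REF = [-1 4 2; 0 1 -5; 0 0 2]

Forward elimination:
R3 <- R3 - (3)*R1:  [  0  -2  12 ]
R3 <- R3 - (-2)*R2:  [ 0  0  2 ]
Row echelon form:
[ -1  4   2 ]
[  0  1  -5 ]
[  0  0   2 ]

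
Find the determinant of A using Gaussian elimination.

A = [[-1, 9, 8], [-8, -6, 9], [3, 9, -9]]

Forward elimination:
R2 <- R2 - (8)*R1:  [   0  -78  -55 ]
R3 <- R3 - (-3)*R1:  [  0  36  15 ]
R3 <- R3 - (-6/13)*R2:  [       0        0  -135/13 ]
Upper-triangular form:
[ -1    9        8 ]
[  0  -78      -55 ]
[  0    0  -135/13 ]
det(A) = (-1)^0 * (-1) * (-78) * (-135/13) = -810  (0 row swaps -> sign +1)

det(A) = -810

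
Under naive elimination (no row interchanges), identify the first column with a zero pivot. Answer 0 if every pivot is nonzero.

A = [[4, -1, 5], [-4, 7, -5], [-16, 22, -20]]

Naive forward elimination:
R2 <- R2 - (-1)*R1:  [ 0  6  0 ]
R3 <- R3 - (-4)*R1:  [  0  18   0 ]
R3 <- R3 - (3)*R2:  [ 0  0  0 ]
Matrix at this point:
[ 4  -1  5 ]
[ 0   6  0 ]
[ 0   0  0 ]
Pivot entry (3,3) in the last row is zero and there are no rows below to swap with -> zero pivot in column 3 (A is singular).

first zero-pivot column = 3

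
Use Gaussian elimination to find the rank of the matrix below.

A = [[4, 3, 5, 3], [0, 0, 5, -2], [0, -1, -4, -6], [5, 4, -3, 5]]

rank(A) = 4

Row reduction:
R4 <- R4 - (5/4)*R1:  [     0    1/4  -37/4    5/4 ]
R2 <-> R3   (pivot in column 2 was zero)
[ 4    3      5    3 ]
[ 0   -1     -4   -6 ]
[ 0    0      5   -2 ]
[ 0  1/4  -37/4  5/4 ]
R4 <- R4 - (-1/4)*R2:  [     0      0  -41/4   -1/4 ]
R4 <- R4 - (-41/20)*R3:  [      0       0       0  -87/20 ]
Row echelon form:
[ 4   3   5       3 ]
[ 0  -1  -4      -6 ]
[ 0   0   5      -2 ]
[ 0   0   0  -87/20 ]
Nonzero rows / pivot columns: 4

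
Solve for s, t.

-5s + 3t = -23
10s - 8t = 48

(4, -1)

Forward elimination on [A|b]:
R2 <- R2 - (-2)*R1:  [  0  -2   2 ]
Row echelon form:
[ -5   3  |  -23 ]
[  0  -2  |    2 ]
Back-substitution:
t = (2) / -2 = -1
s = (-23 - (3)*(-1)) / -5 = 4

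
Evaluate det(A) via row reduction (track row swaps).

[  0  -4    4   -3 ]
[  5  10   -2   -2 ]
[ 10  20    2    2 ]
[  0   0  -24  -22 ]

det(A) = 240

Forward elimination:
R1 <-> R2   (pivot in column 1 was zero)
[  5  10   -2   -2 ]
[  0  -4    4   -3 ]
[ 10  20    2    2 ]
[  0   0  -24  -22 ]
R3 <- R3 - (2)*R1:  [ 0  0  6  6 ]
R4 <- R4 - (-4)*R3:  [ 0  0  0  2 ]
Upper-triangular form:
[ 5  10  -2  -2 ]
[ 0  -4   4  -3 ]
[ 0   0   6   6 ]
[ 0   0   0   2 ]
det(A) = (-1)^1 * (5) * (-4) * (6) * (2) = 240  (1 row swap -> sign -1)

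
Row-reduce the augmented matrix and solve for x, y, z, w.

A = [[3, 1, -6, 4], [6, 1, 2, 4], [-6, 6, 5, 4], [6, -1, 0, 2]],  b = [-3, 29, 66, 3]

Forward elimination on [A|b]:
R2 <- R2 - (2)*R1:  [  0  -1  14  -4  35 ]
R3 <- R3 - (-2)*R1:  [  0   8  -7  12  60 ]
R4 <- R4 - (2)*R1:  [  0  -3  12  -6   9 ]
R3 <- R3 - (-8)*R2:  [   0    0  105  -20  340 ]
R4 <- R4 - (3)*R2:  [   0    0  -30    6  -96 ]
R4 <- R4 - (-2/7)*R3:  [   0    0    0  2/7  8/7 ]
Row echelon form:
[ 3   1   -6    4  |   -3 ]
[ 0  -1   14   -4  |   35 ]
[ 0   0  105  -20  |  340 ]
[ 0   0    0  2/7  |  8/7 ]
Back-substitution:
w = (8/7) / (2/7) = 4
z = (340 - (-20)*(4)) / 105 = 4
y = (35 - (14)*(4) - (-4)*(4)) / -1 = 5
x = (-3 - (1)*(5) - (-6)*(4) - (4)*(4)) / 3 = 0

(0, 5, 4, 4)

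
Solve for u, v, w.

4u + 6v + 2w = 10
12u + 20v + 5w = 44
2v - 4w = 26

Forward elimination on [A|b]:
R2 <- R2 - (3)*R1:  [  0   2  -1  14 ]
R3 <- R3 - (1)*R2:  [  0   0  -3  12 ]
Row echelon form:
[ 4  6   2  |  10 ]
[ 0  2  -1  |  14 ]
[ 0  0  -3  |  12 ]
Back-substitution:
w = (12) / -3 = -4
v = (14 - (-1)*(-4)) / 2 = 5
u = (10 - (6)*(5) - (2)*(-4)) / 4 = -3

(-3, 5, -4)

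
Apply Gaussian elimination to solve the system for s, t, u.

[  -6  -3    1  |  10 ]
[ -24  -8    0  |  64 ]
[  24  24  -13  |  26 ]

Forward elimination on [A|b]:
R2 <- R2 - (4)*R1:  [  0   4  -4  24 ]
R3 <- R3 - (-4)*R1:  [  0  12  -9  66 ]
R3 <- R3 - (3)*R2:  [  0   0   3  -6 ]
Row echelon form:
[ -6  -3   1  |  10 ]
[  0   4  -4  |  24 ]
[  0   0   3  |  -6 ]
Back-substitution:
u = (-6) / 3 = -2
t = (24 - (-4)*(-2)) / 4 = 4
s = (10 - (-3)*(4) - (1)*(-2)) / -6 = -4

(-4, 4, -2)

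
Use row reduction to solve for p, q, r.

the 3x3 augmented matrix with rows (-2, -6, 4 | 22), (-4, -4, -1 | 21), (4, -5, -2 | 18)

Forward elimination on [A|b]:
R2 <- R2 - (2)*R1:  [   0    8   -9  -23 ]
R3 <- R3 - (-2)*R1:  [   0  -17    6   62 ]
R3 <- R3 - (-17/8)*R2:  [      0       0  -105/8   105/8 ]
Row echelon form:
[ -2  -6       4  |     22 ]
[  0   8      -9  |    -23 ]
[  0   0  -105/8  |  105/8 ]
Back-substitution:
r = (105/8) / (-105/8) = -1
q = (-23 - (-9)*(-1)) / 8 = -4
p = (22 - (-6)*(-4) - (4)*(-1)) / -2 = -1

(-1, -4, -1)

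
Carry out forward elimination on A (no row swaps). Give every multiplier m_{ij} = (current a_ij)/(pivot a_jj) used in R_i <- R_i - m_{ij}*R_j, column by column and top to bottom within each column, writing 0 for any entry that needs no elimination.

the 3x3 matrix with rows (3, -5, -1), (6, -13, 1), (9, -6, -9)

Forward elimination:
R2 <- R2 - (2)*R1:  [  0  -3   3 ]
R3 <- R3 - (3)*R1:  [  0   9  -6 ]
R3 <- R3 - (-3)*R2:  [ 0  0  3 ]
Multipliers (in order of application): m_{21} = 2, m_{31} = 3, m_{32} = -3

multipliers: 2, 3, -3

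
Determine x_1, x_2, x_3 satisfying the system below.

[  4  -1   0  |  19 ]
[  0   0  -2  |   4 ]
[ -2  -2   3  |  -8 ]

(4, -3, -2)

Forward elimination on [A|b]:
R3 <- R3 - (-1/2)*R1:  [    0  -5/2     3   3/2 ]
R2 <-> R3   (pivot in column 2 was zero)
[ 4    -1   0   19 ]
[ 0  -5/2   3  3/2 ]
[ 0     0  -2    4 ]
Row echelon form:
[ 4    -1   0  |   19 ]
[ 0  -5/2   3  |  3/2 ]
[ 0     0  -2  |    4 ]
Back-substitution:
x_3 = (4) / -2 = -2
x_2 = (3/2 - (3)*(-2)) / (-5/2) = -3
x_1 = (19 - (-1)*(-3)) / 4 = 4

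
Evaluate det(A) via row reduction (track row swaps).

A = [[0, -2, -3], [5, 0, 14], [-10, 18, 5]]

det(A) = 60

Forward elimination:
R1 <-> R2   (pivot in column 1 was zero)
[   5   0  14 ]
[   0  -2  -3 ]
[ -10  18   5 ]
R3 <- R3 - (-2)*R1:  [  0  18  33 ]
R3 <- R3 - (-9)*R2:  [ 0  0  6 ]
Upper-triangular form:
[ 5   0  14 ]
[ 0  -2  -3 ]
[ 0   0   6 ]
det(A) = (-1)^1 * (5) * (-2) * (6) = 60  (1 row swap -> sign -1)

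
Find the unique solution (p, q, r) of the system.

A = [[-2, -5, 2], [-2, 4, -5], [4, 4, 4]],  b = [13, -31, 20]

(1, -1, 5)

Forward elimination on [A|b]:
R2 <- R2 - (1)*R1:  [   0    9   -7  -44 ]
R3 <- R3 - (-2)*R1:  [  0  -6   8  46 ]
R3 <- R3 - (-2/3)*R2:  [    0     0  10/3  50/3 ]
Row echelon form:
[ -2  -5     2  |    13 ]
[  0   9    -7  |   -44 ]
[  0   0  10/3  |  50/3 ]
Back-substitution:
r = (50/3) / (10/3) = 5
q = (-44 - (-7)*(5)) / 9 = -1
p = (13 - (-5)*(-1) - (2)*(5)) / -2 = 1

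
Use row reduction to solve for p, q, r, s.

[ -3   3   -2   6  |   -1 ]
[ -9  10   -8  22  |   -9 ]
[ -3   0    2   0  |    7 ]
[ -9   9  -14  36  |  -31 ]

(-3, 0, -1, -2)

Forward elimination on [A|b]:
R2 <- R2 - (3)*R1:  [  0   1  -2   4  -6 ]
R3 <- R3 - (1)*R1:  [  0  -3   4  -6   8 ]
R4 <- R4 - (3)*R1:  [   0    0   -8   18  -28 ]
R3 <- R3 - (-3)*R2:  [   0    0   -2    6  -10 ]
R4 <- R4 - (4)*R3:  [  0   0   0  -6  12 ]
Row echelon form:
[ -3  3  -2   6  |   -1 ]
[  0  1  -2   4  |   -6 ]
[  0  0  -2   6  |  -10 ]
[  0  0   0  -6  |   12 ]
Back-substitution:
s = (12) / -6 = -2
r = (-10 - (6)*(-2)) / -2 = -1
q = (-6 - (-2)*(-1) - (4)*(-2)) / 1 = 0
p = (-1 - (3)*(0) - (-2)*(-1) - (6)*(-2)) / -3 = -3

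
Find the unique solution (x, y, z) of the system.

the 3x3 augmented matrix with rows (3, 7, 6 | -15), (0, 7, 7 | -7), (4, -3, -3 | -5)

(-2, -3, 2)

Forward elimination on [A|b]:
R3 <- R3 - (4/3)*R1:  [     0  -37/3    -11     15 ]
R3 <- R3 - (-37/21)*R2:  [   0    0  4/3  8/3 ]
Row echelon form:
[ 3  7    6  |  -15 ]
[ 0  7    7  |   -7 ]
[ 0  0  4/3  |  8/3 ]
Back-substitution:
z = (8/3) / (4/3) = 2
y = (-7 - (7)*(2)) / 7 = -3
x = (-15 - (7)*(-3) - (6)*(2)) / 3 = -2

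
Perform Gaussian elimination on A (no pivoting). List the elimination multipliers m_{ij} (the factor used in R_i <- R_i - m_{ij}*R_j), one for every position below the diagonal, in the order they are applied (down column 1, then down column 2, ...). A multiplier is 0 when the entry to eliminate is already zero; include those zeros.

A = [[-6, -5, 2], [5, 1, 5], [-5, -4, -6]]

Forward elimination:
R2 <- R2 - (-5/6)*R1:  [     0  -19/6   20/3 ]
R3 <- R3 - (5/6)*R1:  [     0    1/6  -23/3 ]
R3 <- R3 - (-1/19)*R2:  [       0        0  -139/19 ]
Multipliers (in order of application): m_{21} = -5/6, m_{31} = 5/6, m_{32} = -1/19

multipliers: -5/6, 5/6, -1/19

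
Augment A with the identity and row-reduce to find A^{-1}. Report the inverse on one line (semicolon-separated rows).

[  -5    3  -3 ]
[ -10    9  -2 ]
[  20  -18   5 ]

Gauss-Jordan on [A | I]:
R1 <- (1/-5)*R1:  [    1  -3/5   3/5  |  -1/5     0     0 ]
R2 <- R2 - (-10)*R1:  [  0   3   4  |  -2   1   0 ]
R3 <- R3 - (20)*R1:  [  0  -6  -7  |   4   0   1 ]
R2 <- (1/3)*R2:  [    0     1   4/3  |  -2/3   1/3     0 ]
R1 <- R1 - (-3/5)*R2:  [    1     0   7/5  |  -3/5   1/5     0 ]
R3 <- R3 - (-6)*R2:  [ 0  0  1  |  0  2  1 ]
R1 <- R1 - (7/5)*R3:  [     1      0      0  |   -3/5  -13/5   -7/5 ]
R2 <- R2 - (4/3)*R3:  [    0     1     0  |  -2/3  -7/3  -4/3 ]
Right block of [I | A^{-1}] is the inverse:
[ -3/5  -13/5  -7/5 ]
[ -2/3   -7/3  -4/3 ]
[    0      2     1 ]

inverse = [-3/5 -13/5 -7/5; -2/3 -7/3 -4/3; 0 2 1]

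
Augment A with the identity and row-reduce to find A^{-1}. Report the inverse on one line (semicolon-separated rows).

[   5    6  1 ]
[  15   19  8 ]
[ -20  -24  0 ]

inverse = [48/5 -6/5 29/20; -8 1 -5/4; 1 0 1/4]

Gauss-Jordan on [A | I]:
R1 <- (1/5)*R1:  [   1  6/5  1/5  |  1/5    0    0 ]
R2 <- R2 - (15)*R1:  [  0   1   5  |  -3   1   0 ]
R3 <- R3 - (-20)*R1:  [ 0  0  4  |  4  0  1 ]
R1 <- R1 - (6/5)*R2:  [     1      0  -29/5  |   19/5   -6/5      0 ]
R3 <- (1/4)*R3:  [   0    0    1  |    1    0  1/4 ]
R1 <- R1 - (-29/5)*R3:  [     1      0      0  |   48/5   -6/5  29/20 ]
R2 <- R2 - (5)*R3:  [    0     1     0  |    -8     1  -5/4 ]
Right block of [I | A^{-1}] is the inverse:
[ 48/5  -6/5  29/20 ]
[   -8     1   -5/4 ]
[    1     0    1/4 ]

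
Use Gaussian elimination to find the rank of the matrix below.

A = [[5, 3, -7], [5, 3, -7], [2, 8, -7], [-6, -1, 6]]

rank(A) = 3

Row reduction:
R2 <- R2 - (1)*R1:  [ 0  0  0 ]
R3 <- R3 - (2/5)*R1:  [     0   34/5  -21/5 ]
R4 <- R4 - (-6/5)*R1:  [     0   13/5  -12/5 ]
R2 <-> R3   (pivot in column 2 was zero)
[ 5     3     -7 ]
[ 0  34/5  -21/5 ]
[ 0     0      0 ]
[ 0  13/5  -12/5 ]
R4 <- R4 - (13/34)*R2:  [      0       0  -27/34 ]
R3 <-> R4   (pivot in column 3 was zero)
[ 5     3      -7 ]
[ 0  34/5   -21/5 ]
[ 0     0  -27/34 ]
[ 0     0       0 ]
Row echelon form:
[ 5     3      -7 ]
[ 0  34/5   -21/5 ]
[ 0     0  -27/34 ]
[ 0     0       0 ]
Nonzero rows / pivot columns: 3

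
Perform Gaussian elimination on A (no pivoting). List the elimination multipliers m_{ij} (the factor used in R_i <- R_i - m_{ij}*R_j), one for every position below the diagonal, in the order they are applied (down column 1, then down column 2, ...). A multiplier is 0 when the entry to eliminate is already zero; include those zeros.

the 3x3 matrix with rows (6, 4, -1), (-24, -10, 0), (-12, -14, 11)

multipliers: -4, -2, -1

Forward elimination:
R2 <- R2 - (-4)*R1:  [  0   6  -4 ]
R3 <- R3 - (-2)*R1:  [  0  -6   9 ]
R3 <- R3 - (-1)*R2:  [ 0  0  5 ]
Multipliers (in order of application): m_{21} = -4, m_{31} = -2, m_{32} = -1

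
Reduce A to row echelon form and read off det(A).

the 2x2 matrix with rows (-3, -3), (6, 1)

Forward elimination:
R2 <- R2 - (-2)*R1:  [  0  -5 ]
Upper-triangular form:
[ -3  -3 ]
[  0  -5 ]
det(A) = (-1)^0 * (-3) * (-5) = 15  (0 row swaps -> sign +1)

det(A) = 15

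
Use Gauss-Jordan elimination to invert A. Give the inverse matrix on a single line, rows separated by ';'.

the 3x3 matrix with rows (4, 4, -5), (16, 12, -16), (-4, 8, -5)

inverse = [-17/8 5/8 1/8; -9/2 5/4 1/2; -11/2 3/2 1/2]

Gauss-Jordan on [A | I]:
R1 <- (1/4)*R1:  [    1     1  -5/4  |   1/4     0     0 ]
R2 <- R2 - (16)*R1:  [  0  -4   4  |  -4   1   0 ]
R3 <- R3 - (-4)*R1:  [   0   12  -10  |    1    0    1 ]
R2 <- (1/-4)*R2:  [    0     1    -1  |     1  -1/4     0 ]
R1 <- R1 - (1)*R2:  [    1     0  -1/4  |  -3/4   1/4     0 ]
R3 <- R3 - (12)*R2:  [   0    0    2  |  -11    3    1 ]
R3 <- (1/2)*R3:  [     0      0      1  |  -11/2    3/2    1/2 ]
R1 <- R1 - (-1/4)*R3:  [     1      0      0  |  -17/8    5/8    1/8 ]
R2 <- R2 - (-1)*R3:  [    0     1     0  |  -9/2   5/4   1/2 ]
Right block of [I | A^{-1}] is the inverse:
[ -17/8  5/8  1/8 ]
[  -9/2  5/4  1/2 ]
[ -11/2  3/2  1/2 ]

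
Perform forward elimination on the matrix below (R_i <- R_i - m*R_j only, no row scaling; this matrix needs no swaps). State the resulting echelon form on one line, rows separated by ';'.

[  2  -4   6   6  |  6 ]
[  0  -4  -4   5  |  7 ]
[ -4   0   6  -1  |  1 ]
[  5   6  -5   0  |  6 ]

Forward elimination:
R3 <- R3 - (-2)*R1:  [  0  -8  18  11  13 ]
R4 <- R4 - (5/2)*R1:  [   0   16  -20  -15   -9 ]
R3 <- R3 - (2)*R2:  [  0   0  26   1  -1 ]
R4 <- R4 - (-4)*R2:  [   0    0  -36    5   19 ]
R4 <- R4 - (-18/13)*R3:  [      0       0       0   83/13  229/13 ]
Row echelon form:
[ 2  -4   6      6  |       6 ]
[ 0  -4  -4      5  |       7 ]
[ 0   0  26      1  |      -1 ]
[ 0   0   0  83/13  |  229/13 ]

REF = [2 -4 6 6 6; 0 -4 -4 5 7; 0 0 26 1 -1; 0 0 0 83/13 229/13]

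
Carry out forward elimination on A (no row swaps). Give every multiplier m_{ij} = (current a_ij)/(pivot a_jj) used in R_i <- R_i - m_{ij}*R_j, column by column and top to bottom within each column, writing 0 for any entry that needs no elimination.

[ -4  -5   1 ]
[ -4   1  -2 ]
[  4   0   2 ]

multipliers: 1, -1, -5/6

Forward elimination:
R2 <- R2 - (1)*R1:  [  0   6  -3 ]
R3 <- R3 - (-1)*R1:  [  0  -5   3 ]
R3 <- R3 - (-5/6)*R2:  [   0    0  1/2 ]
Multipliers (in order of application): m_{21} = 1, m_{31} = -1, m_{32} = -5/6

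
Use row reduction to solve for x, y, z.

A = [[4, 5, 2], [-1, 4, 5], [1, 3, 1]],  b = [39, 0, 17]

Forward elimination on [A|b]:
R2 <- R2 - (-1/4)*R1:  [    0  21/4  11/2  39/4 ]
R3 <- R3 - (1/4)*R1:  [    0   7/4   1/2  29/4 ]
R3 <- R3 - (1/3)*R2:  [    0     0  -4/3     4 ]
Row echelon form:
[ 4     5     2  |    39 ]
[ 0  21/4  11/2  |  39/4 ]
[ 0     0  -4/3  |     4 ]
Back-substitution:
z = (4) / (-4/3) = -3
y = (39/4 - (11/2)*(-3)) / (21/4) = 5
x = (39 - (5)*(5) - (2)*(-3)) / 4 = 5

(5, 5, -3)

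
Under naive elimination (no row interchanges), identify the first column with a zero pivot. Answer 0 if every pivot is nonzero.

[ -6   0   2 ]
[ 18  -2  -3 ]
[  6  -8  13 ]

Naive forward elimination:
R2 <- R2 - (-3)*R1:  [  0  -2   3 ]
R3 <- R3 - (-1)*R1:  [  0  -8  15 ]
R3 <- R3 - (4)*R2:  [ 0  0  3 ]
All pivots nonzero; naive elimination completes without hitting a zero pivot.

first zero-pivot column = 0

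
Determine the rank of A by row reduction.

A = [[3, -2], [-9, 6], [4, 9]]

Row reduction:
R2 <- R2 - (-3)*R1:  [ 0  0 ]
R3 <- R3 - (4/3)*R1:  [    0  35/3 ]
R2 <-> R3   (pivot in column 2 was zero)
[ 3    -2 ]
[ 0  35/3 ]
[ 0     0 ]
Row echelon form:
[ 3    -2 ]
[ 0  35/3 ]
[ 0     0 ]
Nonzero rows / pivot columns: 2

rank(A) = 2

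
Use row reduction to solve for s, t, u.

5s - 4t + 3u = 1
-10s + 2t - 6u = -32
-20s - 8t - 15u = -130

Forward elimination on [A|b]:
R2 <- R2 - (-2)*R1:  [   0   -6    0  -30 ]
R3 <- R3 - (-4)*R1:  [    0   -24    -3  -126 ]
R3 <- R3 - (4)*R2:  [  0   0  -3  -6 ]
Row echelon form:
[ 5  -4   3  |    1 ]
[ 0  -6   0  |  -30 ]
[ 0   0  -3  |   -6 ]
Back-substitution:
u = (-6) / -3 = 2
t = (-30) / -6 = 5
s = (1 - (-4)*(5) - (3)*(2)) / 5 = 3

(3, 5, 2)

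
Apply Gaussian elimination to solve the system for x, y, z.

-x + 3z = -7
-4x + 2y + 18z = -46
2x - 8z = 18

(1, -3, -2)

Forward elimination on [A|b]:
R2 <- R2 - (4)*R1:  [   0    2    6  -18 ]
R3 <- R3 - (-2)*R1:  [  0   0  -2   4 ]
Row echelon form:
[ -1  0   3  |   -7 ]
[  0  2   6  |  -18 ]
[  0  0  -2  |    4 ]
Back-substitution:
z = (4) / -2 = -2
y = (-18 - (6)*(-2)) / 2 = -3
x = (-7 - (3)*(-2)) / -1 = 1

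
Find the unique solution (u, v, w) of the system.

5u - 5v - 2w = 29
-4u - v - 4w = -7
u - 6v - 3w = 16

Forward elimination on [A|b]:
R2 <- R2 - (-4/5)*R1:  [     0     -5  -28/5   81/5 ]
R3 <- R3 - (1/5)*R1:  [     0     -5  -13/5   51/5 ]
R3 <- R3 - (1)*R2:  [  0   0   3  -6 ]
Row echelon form:
[ 5  -5     -2  |    29 ]
[ 0  -5  -28/5  |  81/5 ]
[ 0   0      3  |    -6 ]
Back-substitution:
w = (-6) / 3 = -2
v = (81/5 - (-28/5)*(-2)) / -5 = -1
u = (29 - (-5)*(-1) - (-2)*(-2)) / 5 = 4

(4, -1, -2)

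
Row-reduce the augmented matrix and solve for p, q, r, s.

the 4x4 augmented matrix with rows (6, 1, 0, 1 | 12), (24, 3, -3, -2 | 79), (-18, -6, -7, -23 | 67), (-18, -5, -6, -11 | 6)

(3, -1, 0, -5)

Forward elimination on [A|b]:
R2 <- R2 - (4)*R1:  [  0  -1  -3  -6  31 ]
R3 <- R3 - (-3)*R1:  [   0   -3   -7  -20  103 ]
R4 <- R4 - (-3)*R1:  [  0  -2  -6  -8  42 ]
R3 <- R3 - (3)*R2:  [  0   0   2  -2  10 ]
R4 <- R4 - (2)*R2:  [   0    0    0    4  -20 ]
Row echelon form:
[ 6   1   0   1  |   12 ]
[ 0  -1  -3  -6  |   31 ]
[ 0   0   2  -2  |   10 ]
[ 0   0   0   4  |  -20 ]
Back-substitution:
s = (-20) / 4 = -5
r = (10 - (-2)*(-5)) / 2 = 0
q = (31 - (-3)*(0) - (-6)*(-5)) / -1 = -1
p = (12 - (1)*(-1) - (1)*(-5)) / 6 = 3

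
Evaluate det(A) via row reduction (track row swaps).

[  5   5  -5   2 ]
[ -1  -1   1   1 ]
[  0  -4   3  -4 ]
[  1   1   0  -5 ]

Forward elimination:
R2 <- R2 - (-1/5)*R1:  [   0    0    0  7/5 ]
R4 <- R4 - (1/5)*R1:  [     0      0      1  -27/5 ]
R2 <-> R3   (pivot in column 2 was zero)
[ 5   5  -5      2 ]
[ 0  -4   3     -4 ]
[ 0   0   0    7/5 ]
[ 0   0   1  -27/5 ]
R3 <-> R4   (pivot in column 3 was zero)
[ 5   5  -5      2 ]
[ 0  -4   3     -4 ]
[ 0   0   1  -27/5 ]
[ 0   0   0    7/5 ]
Upper-triangular form:
[ 5   5  -5      2 ]
[ 0  -4   3     -4 ]
[ 0   0   1  -27/5 ]
[ 0   0   0    7/5 ]
det(A) = (-1)^2 * (5) * (-4) * (1) * (7/5) = -28  (2 row swaps -> sign +1)

det(A) = -28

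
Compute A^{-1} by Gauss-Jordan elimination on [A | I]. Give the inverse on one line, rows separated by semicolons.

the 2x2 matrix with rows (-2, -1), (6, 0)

inverse = [0 1/6; -1 -1/3]

Gauss-Jordan on [A | I]:
R1 <- (1/-2)*R1:  [    1   1/2  |  -1/2     0 ]
R2 <- R2 - (6)*R1:  [  0  -3  |   3   1 ]
R2 <- (1/-3)*R2:  [    0     1  |    -1  -1/3 ]
R1 <- R1 - (1/2)*R2:  [   1    0  |    0  1/6 ]
Right block of [I | A^{-1}] is the inverse:
[  0   1/6 ]
[ -1  -1/3 ]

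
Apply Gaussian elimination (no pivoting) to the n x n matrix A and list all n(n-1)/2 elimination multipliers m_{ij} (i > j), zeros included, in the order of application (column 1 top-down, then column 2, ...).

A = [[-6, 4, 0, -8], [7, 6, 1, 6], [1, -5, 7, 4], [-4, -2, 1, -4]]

multipliers: -7/6, -1/6, 2/3, -13/32, -7/16, 46/237

Forward elimination:
R2 <- R2 - (-7/6)*R1:  [     0   32/3      1  -10/3 ]
R3 <- R3 - (-1/6)*R1:  [     0  -13/3      7    8/3 ]
R4 <- R4 - (2/3)*R1:  [     0  -14/3      1    4/3 ]
R3 <- R3 - (-13/32)*R2:  [      0       0  237/32   21/16 ]
R4 <- R4 - (-7/16)*R2:  [     0      0  23/16   -1/8 ]
R4 <- R4 - (46/237)*R3:  [      0       0       0  -30/79 ]
Multipliers (in order of application): m_{21} = -7/6, m_{31} = -1/6, m_{41} = 2/3, m_{32} = -13/32, m_{42} = -7/16, m_{43} = 46/237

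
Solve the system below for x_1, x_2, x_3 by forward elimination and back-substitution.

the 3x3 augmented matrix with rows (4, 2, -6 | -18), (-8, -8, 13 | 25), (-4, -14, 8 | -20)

Forward elimination on [A|b]:
R2 <- R2 - (-2)*R1:  [   0   -4    1  -11 ]
R3 <- R3 - (-1)*R1:  [   0  -12    2  -38 ]
R3 <- R3 - (3)*R2:  [  0   0  -1  -5 ]
Row echelon form:
[ 4   2  -6  |  -18 ]
[ 0  -4   1  |  -11 ]
[ 0   0  -1  |   -5 ]
Back-substitution:
x_3 = (-5) / -1 = 5
x_2 = (-11 - (1)*(5)) / -4 = 4
x_1 = (-18 - (2)*(4) - (-6)*(5)) / 4 = 1

(1, 4, 5)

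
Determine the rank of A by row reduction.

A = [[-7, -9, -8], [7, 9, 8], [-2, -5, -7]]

rank(A) = 2

Row reduction:
R2 <- R2 - (-1)*R1:  [ 0  0  0 ]
R3 <- R3 - (2/7)*R1:  [     0  -17/7  -33/7 ]
R2 <-> R3   (pivot in column 2 was zero)
[ -7     -9     -8 ]
[  0  -17/7  -33/7 ]
[  0      0      0 ]
Row echelon form:
[ -7     -9     -8 ]
[  0  -17/7  -33/7 ]
[  0      0      0 ]
Nonzero rows / pivot columns: 2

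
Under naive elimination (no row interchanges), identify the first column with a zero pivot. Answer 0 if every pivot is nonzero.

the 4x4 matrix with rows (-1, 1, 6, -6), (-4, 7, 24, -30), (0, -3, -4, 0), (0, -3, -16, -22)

Naive forward elimination:
R2 <- R2 - (4)*R1:  [  0   3   0  -6 ]
R3 <- R3 - (-1)*R2:  [  0   0  -4  -6 ]
R4 <- R4 - (-1)*R2:  [   0    0  -16  -28 ]
R4 <- R4 - (4)*R3:  [  0   0   0  -4 ]
All pivots nonzero; naive elimination completes without hitting a zero pivot.

first zero-pivot column = 0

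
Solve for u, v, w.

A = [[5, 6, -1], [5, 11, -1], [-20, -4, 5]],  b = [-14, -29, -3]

Forward elimination on [A|b]:
R2 <- R2 - (1)*R1:  [   0    5    0  -15 ]
R3 <- R3 - (-4)*R1:  [   0   20    1  -59 ]
R3 <- R3 - (4)*R2:  [ 0  0  1  1 ]
Row echelon form:
[ 5  6  -1  |  -14 ]
[ 0  5   0  |  -15 ]
[ 0  0   1  |    1 ]
Back-substitution:
w = (1) / 1 = 1
v = (-15) / 5 = -3
u = (-14 - (6)*(-3) - (-1)*(1)) / 5 = 1

(1, -3, 1)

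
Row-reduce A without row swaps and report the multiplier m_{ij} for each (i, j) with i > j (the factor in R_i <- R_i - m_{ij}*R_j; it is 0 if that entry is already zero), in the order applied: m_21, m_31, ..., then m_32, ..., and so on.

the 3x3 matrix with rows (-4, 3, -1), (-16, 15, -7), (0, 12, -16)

multipliers: 4, 0, 4

Forward elimination:
R2 <- R2 - (4)*R1:  [  0   3  -3 ]
R3: entry in column 1 is already 0 -> m_{31} = 0 (no row operation needed)
R3 <- R3 - (4)*R2:  [  0   0  -4 ]
Multipliers (in order of application): m_{21} = 4, m_{31} = 0, m_{32} = 4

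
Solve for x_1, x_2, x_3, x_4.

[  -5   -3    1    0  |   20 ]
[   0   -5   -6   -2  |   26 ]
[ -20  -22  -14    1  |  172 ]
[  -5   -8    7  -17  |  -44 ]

(-5, 0, -5, 2)

Forward elimination on [A|b]:
R3 <- R3 - (4)*R1:  [   0  -10  -18    1   92 ]
R4 <- R4 - (1)*R1:  [   0   -5    6  -17  -64 ]
R3 <- R3 - (2)*R2:  [  0   0  -6   5  40 ]
R4 <- R4 - (1)*R2:  [   0    0   12  -15  -90 ]
R4 <- R4 - (-2)*R3:  [   0    0    0   -5  -10 ]
Row echelon form:
[ -5  -3   1   0  |   20 ]
[  0  -5  -6  -2  |   26 ]
[  0   0  -6   5  |   40 ]
[  0   0   0  -5  |  -10 ]
Back-substitution:
x_4 = (-10) / -5 = 2
x_3 = (40 - (5)*(2)) / -6 = -5
x_2 = (26 - (-6)*(-5) - (-2)*(2)) / -5 = 0
x_1 = (20 - (-3)*(0) - (1)*(-5)) / -5 = -5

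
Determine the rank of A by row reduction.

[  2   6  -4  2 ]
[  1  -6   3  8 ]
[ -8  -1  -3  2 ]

rank(A) = 3

Row reduction:
R2 <- R2 - (1/2)*R1:  [  0  -9   5   7 ]
R3 <- R3 - (-4)*R1:  [   0   23  -19   10 ]
R3 <- R3 - (-23/9)*R2:  [     0      0  -56/9  251/9 ]
Row echelon form:
[ 2   6     -4      2 ]
[ 0  -9      5      7 ]
[ 0   0  -56/9  251/9 ]
Nonzero rows / pivot columns: 3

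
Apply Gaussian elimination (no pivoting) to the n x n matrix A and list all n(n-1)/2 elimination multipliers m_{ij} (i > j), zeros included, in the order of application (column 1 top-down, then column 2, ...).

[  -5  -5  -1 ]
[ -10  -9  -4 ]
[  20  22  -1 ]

multipliers: 2, -4, 2

Forward elimination:
R2 <- R2 - (2)*R1:  [  0   1  -2 ]
R3 <- R3 - (-4)*R1:  [  0   2  -5 ]
R3 <- R3 - (2)*R2:  [  0   0  -1 ]
Multipliers (in order of application): m_{21} = 2, m_{31} = -4, m_{32} = 2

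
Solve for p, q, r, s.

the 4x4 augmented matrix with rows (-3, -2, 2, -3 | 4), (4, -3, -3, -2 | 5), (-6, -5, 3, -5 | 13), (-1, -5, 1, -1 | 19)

(0, -4, 1, 2)

Forward elimination on [A|b]:
R2 <- R2 - (-4/3)*R1:  [     0  -17/3   -1/3     -6   31/3 ]
R3 <- R3 - (2)*R1:  [  0  -1  -1   1   5 ]
R4 <- R4 - (1/3)*R1:  [     0  -13/3    1/3      0   53/3 ]
R3 <- R3 - (3/17)*R2:  [      0       0  -16/17   35/17   54/17 ]
R4 <- R4 - (13/17)*R2:  [      0       0   10/17   78/17  166/17 ]
R4 <- R4 - (-5/8)*R3:  [    0     0     0  47/8  47/4 ]
Row echelon form:
[ -3     -2       2     -3  |      4 ]
[  0  -17/3    -1/3     -6  |   31/3 ]
[  0      0  -16/17  35/17  |  54/17 ]
[  0      0       0   47/8  |   47/4 ]
Back-substitution:
s = (47/4) / (47/8) = 2
r = (54/17 - (35/17)*(2)) / (-16/17) = 1
q = (31/3 - (-1/3)*(1) - (-6)*(2)) / (-17/3) = -4
p = (4 - (-2)*(-4) - (2)*(1) - (-3)*(2)) / -3 = 0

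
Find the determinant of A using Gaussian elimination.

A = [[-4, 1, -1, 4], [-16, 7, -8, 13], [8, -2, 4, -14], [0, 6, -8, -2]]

Forward elimination:
R2 <- R2 - (4)*R1:  [  0   3  -4  -3 ]
R3 <- R3 - (-2)*R1:  [  0   0   2  -6 ]
R4 <- R4 - (2)*R2:  [ 0  0  0  4 ]
Upper-triangular form:
[ -4  1  -1   4 ]
[  0  3  -4  -3 ]
[  0  0   2  -6 ]
[  0  0   0   4 ]
det(A) = (-1)^0 * (-4) * (3) * (2) * (4) = -96  (0 row swaps -> sign +1)

det(A) = -96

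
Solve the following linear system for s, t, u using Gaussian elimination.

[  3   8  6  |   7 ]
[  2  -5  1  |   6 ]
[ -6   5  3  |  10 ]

(-1, -1, 3)

Forward elimination on [A|b]:
R2 <- R2 - (2/3)*R1:  [     0  -31/3     -3    4/3 ]
R3 <- R3 - (-2)*R1:  [  0  21  15  24 ]
R3 <- R3 - (-63/31)*R2:  [      0       0  276/31  828/31 ]
Row echelon form:
[ 3      8       6  |       7 ]
[ 0  -31/3      -3  |     4/3 ]
[ 0      0  276/31  |  828/31 ]
Back-substitution:
u = (828/31) / (276/31) = 3
t = (4/3 - (-3)*(3)) / (-31/3) = -1
s = (7 - (8)*(-1) - (6)*(3)) / 3 = -1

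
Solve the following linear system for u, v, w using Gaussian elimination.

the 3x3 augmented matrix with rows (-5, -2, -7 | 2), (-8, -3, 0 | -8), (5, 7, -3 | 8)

Forward elimination on [A|b]:
R2 <- R2 - (8/5)*R1:  [     0    1/5   56/5  -56/5 ]
R3 <- R3 - (-1)*R1:  [   0    5  -10   10 ]
R3 <- R3 - (25)*R2:  [    0     0  -290   290 ]
Row echelon form:
[ -5   -2    -7  |      2 ]
[  0  1/5  56/5  |  -56/5 ]
[  0    0  -290  |    290 ]
Back-substitution:
w = (290) / -290 = -1
v = (-56/5 - (56/5)*(-1)) / (1/5) = 0
u = (2 - (-2)*(0) - (-7)*(-1)) / -5 = 1

(1, 0, -1)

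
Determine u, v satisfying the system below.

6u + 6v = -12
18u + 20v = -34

Forward elimination on [A|b]:
R2 <- R2 - (3)*R1:  [ 0  2  2 ]
Row echelon form:
[ 6  6  |  -12 ]
[ 0  2  |    2 ]
Back-substitution:
v = (2) / 2 = 1
u = (-12 - (6)*(1)) / 6 = -3

(-3, 1)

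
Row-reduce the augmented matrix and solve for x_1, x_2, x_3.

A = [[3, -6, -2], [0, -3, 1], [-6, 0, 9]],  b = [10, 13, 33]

(-4, -4, 1)

Forward elimination on [A|b]:
R3 <- R3 - (-2)*R1:  [   0  -12    5   53 ]
R3 <- R3 - (4)*R2:  [ 0  0  1  1 ]
Row echelon form:
[ 3  -6  -2  |  10 ]
[ 0  -3   1  |  13 ]
[ 0   0   1  |   1 ]
Back-substitution:
x_3 = (1) / 1 = 1
x_2 = (13 - (1)*(1)) / -3 = -4
x_1 = (10 - (-6)*(-4) - (-2)*(1)) / 3 = -4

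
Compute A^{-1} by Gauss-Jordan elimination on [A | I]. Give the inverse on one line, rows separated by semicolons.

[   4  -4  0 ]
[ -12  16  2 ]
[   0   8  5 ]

inverse = [4 5/4 -1/2; 15/4 5/4 -1/2; -6 -2 1]

Gauss-Jordan on [A | I]:
R1 <- (1/4)*R1:  [   1   -1    0  |  1/4    0    0 ]
R2 <- R2 - (-12)*R1:  [ 0  4  2  |  3  1  0 ]
R2 <- (1/4)*R2:  [   0    1  1/2  |  3/4  1/4    0 ]
R1 <- R1 - (-1)*R2:  [   1    0  1/2  |    1  1/4    0 ]
R3 <- R3 - (8)*R2:  [  0   0   1  |  -6  -2   1 ]
R1 <- R1 - (1/2)*R3:  [    1     0     0  |     4   5/4  -1/2 ]
R2 <- R2 - (1/2)*R3:  [    0     1     0  |  15/4   5/4  -1/2 ]
Right block of [I | A^{-1}] is the inverse:
[    4  5/4  -1/2 ]
[ 15/4  5/4  -1/2 ]
[   -6   -2     1 ]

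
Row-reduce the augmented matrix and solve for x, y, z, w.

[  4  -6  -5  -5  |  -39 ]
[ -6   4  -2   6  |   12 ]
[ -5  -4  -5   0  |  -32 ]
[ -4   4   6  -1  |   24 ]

(1, 3, 3, 2)

Forward elimination on [A|b]:
R2 <- R2 - (-3/2)*R1:  [     0     -5  -19/2   -3/2  -93/2 ]
R3 <- R3 - (-5/4)*R1:  [      0   -23/2   -45/4   -25/4  -323/4 ]
R4 <- R4 - (-1)*R1:  [   0   -2    1   -6  -15 ]
R3 <- R3 - (23/10)*R2:  [     0      0   53/5  -14/5  131/5 ]
R4 <- R4 - (2/5)*R2:  [     0      0   24/5  -27/5   18/5 ]
R4 <- R4 - (24/53)*R3:  [       0        0        0  -219/53  -438/53 ]
Row echelon form:
[ 4  -6     -5       -5  |      -39 ]
[ 0  -5  -19/2     -3/2  |    -93/2 ]
[ 0   0   53/5    -14/5  |    131/5 ]
[ 0   0      0  -219/53  |  -438/53 ]
Back-substitution:
w = (-438/53) / (-219/53) = 2
z = (131/5 - (-14/5)*(2)) / (53/5) = 3
y = (-93/2 - (-19/2)*(3) - (-3/2)*(2)) / -5 = 3
x = (-39 - (-6)*(3) - (-5)*(3) - (-5)*(2)) / 4 = 1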